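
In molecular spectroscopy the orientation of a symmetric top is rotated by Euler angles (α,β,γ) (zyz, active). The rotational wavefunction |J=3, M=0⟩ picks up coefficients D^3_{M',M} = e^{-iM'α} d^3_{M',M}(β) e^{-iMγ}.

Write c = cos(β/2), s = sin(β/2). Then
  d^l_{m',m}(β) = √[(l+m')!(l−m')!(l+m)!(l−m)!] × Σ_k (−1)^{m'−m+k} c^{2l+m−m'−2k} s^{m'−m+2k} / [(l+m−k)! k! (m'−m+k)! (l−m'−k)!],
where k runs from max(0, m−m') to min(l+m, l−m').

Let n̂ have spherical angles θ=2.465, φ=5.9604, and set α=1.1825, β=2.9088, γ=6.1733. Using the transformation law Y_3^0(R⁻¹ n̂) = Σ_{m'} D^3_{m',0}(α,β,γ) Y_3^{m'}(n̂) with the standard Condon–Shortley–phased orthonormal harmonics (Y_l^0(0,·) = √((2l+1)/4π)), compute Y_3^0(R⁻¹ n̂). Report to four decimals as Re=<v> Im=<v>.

Re=-0.0143 Im=0.0000

Need the full column D^3_{m',0} for m'=−3..3 at α=1.1825, β=2.9088, γ=6.1733.
cos(β/2)=0.116134, sin(β/2)=0.993234
d^3_{-3,0}: single k=3 term ⇒ +0.006863;  D = -0.006306-0.002710i
d^3_{-2,0}: k∈[2..3] ⇒ +0.000983 -0.071892 = -0.070909;  D = +0.050580-0.049697i
d^3_{-1,0}: k∈[1..3] ⇒ +0.000073 -0.015949 +0.388871 = +0.372995;  D = +0.141220+0.345227i
d^3_{0,0}: k∈[0..3] ⇒ +0.000002 -0.001615 +0.118131 -0.960082 = -0.843564;  D = -0.843564+0.000000i
d^3_{1,0}: k∈[0..2] ⇒ -0.000073 +0.015949 -0.388871 = -0.372995;  D = -0.141220+0.345227i
d^3_{2,0}: k∈[0..1] ⇒ +0.000983 -0.071892 = -0.070909;  D = +0.050580+0.049697i
d^3_{3,0}: single k=0 term ⇒ -0.006863;  D = +0.006306-0.002710i
Y_3^{m'}(θ=2.465,φ=5.9604) and Σ D·Y over m':
  (-0.0063-0.0027i)·(+0.0580+0.0844i)  (+0.0506-0.0497i)·(-0.2495-0.1880i)  (+0.1412+0.3452i)·(+0.3914+0.1309i)  (-0.8436+0.0000i)·(-0.0116+0.0000i)  (-0.1412+0.3452i)·(-0.3914+0.1309i)  (+0.0506+0.0497i)·(-0.2495+0.1880i)  (+0.0063-0.0027i)·(-0.0580+0.0844i)
Y_3^0(R⁻¹ n̂) = -0.014288-0.000000i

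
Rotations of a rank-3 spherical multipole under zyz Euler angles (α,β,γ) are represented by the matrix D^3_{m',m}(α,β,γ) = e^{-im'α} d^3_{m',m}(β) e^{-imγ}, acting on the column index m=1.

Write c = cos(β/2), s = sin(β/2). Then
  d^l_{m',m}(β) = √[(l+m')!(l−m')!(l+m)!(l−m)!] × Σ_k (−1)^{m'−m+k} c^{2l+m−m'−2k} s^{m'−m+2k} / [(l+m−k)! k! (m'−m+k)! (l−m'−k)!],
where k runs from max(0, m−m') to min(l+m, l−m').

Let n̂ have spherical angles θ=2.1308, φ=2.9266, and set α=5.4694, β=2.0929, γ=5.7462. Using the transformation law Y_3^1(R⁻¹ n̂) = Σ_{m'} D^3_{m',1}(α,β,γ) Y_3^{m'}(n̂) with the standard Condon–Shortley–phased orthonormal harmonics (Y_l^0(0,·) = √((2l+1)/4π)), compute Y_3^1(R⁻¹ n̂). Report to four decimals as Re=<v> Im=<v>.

Need the full column D^3_{m',1} for m'=−3..3 at α=5.4694, β=2.0929, γ=5.7462.
cos(β/2)=0.500647, sin(β/2)=0.865651
d^3_{-3,1}: single k=4 term ⇒ +0.545107;  D = -0.178480-0.515059i
d^3_{-2,1}: k∈[3..4] ⇒ +0.514819 -0.769568 = -0.254749;  D = -0.117685+0.225936i
d^3_{-1,1}: k∈[2..4] ⇒ +0.282465 -1.125967 +0.420783 = -0.422719;  D = -0.406628+0.115520i
d^3_{0,1}: k∈[1..3] ⇒ +0.094318 -0.845934 +0.843019 = +0.091403;  D = +0.078539+0.046757i
d^3_{1,1}: k∈[0..2] ⇒ +0.015747 -0.376620 +0.844475 = +0.483602;  D = +0.105548+0.471943i
d^3_{2,1}: k∈[0..1] ⇒ -0.086100 +0.514819 = +0.428719;  D = -0.239860+0.355341i
d^3_{3,1}: single k=0 term ⇒ +0.182330;  D = -0.179906+0.029634i
Y_3^{m'}(θ=2.1308,φ=2.9266) and Σ D·Y over m':
  (-0.1785-0.5151i)·(-0.2028-0.1526i)  (-0.1177+0.2259i)·(-0.3542-0.1624i)  (-0.4066+0.1155i)·(-0.1099-0.0240i)  (+0.0785+0.0468i)·(+0.3150+0.0000i)  (+0.1055+0.4719i)·(+0.1099-0.0240i)  (-0.2399+0.3553i)·(-0.3542+0.1624i)  (-0.1799+0.0296i)·(+0.2028-0.1526i)
Y_3^1(R⁻¹ n̂) = +0.126412+0.000501i

Re=0.1264 Im=0.0005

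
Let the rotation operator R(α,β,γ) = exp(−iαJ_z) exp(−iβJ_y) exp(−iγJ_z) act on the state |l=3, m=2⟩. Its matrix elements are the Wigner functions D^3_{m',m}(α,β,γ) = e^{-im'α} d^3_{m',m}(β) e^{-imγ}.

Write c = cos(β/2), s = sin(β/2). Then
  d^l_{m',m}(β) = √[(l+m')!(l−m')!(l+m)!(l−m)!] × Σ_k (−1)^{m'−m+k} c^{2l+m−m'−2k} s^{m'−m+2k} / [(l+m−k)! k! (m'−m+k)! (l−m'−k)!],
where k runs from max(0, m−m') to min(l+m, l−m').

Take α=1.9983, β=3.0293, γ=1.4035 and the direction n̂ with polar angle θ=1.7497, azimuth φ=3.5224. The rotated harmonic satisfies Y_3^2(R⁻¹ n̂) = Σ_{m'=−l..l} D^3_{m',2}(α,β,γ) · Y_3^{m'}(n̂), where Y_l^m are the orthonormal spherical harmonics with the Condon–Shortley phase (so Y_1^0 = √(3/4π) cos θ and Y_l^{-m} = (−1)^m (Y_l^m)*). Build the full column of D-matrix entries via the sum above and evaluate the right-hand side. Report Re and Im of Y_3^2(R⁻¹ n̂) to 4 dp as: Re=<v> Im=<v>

Need the full column D^3_{m',2} for m'=−3..3 at α=1.9983, β=3.0293, γ=1.4035.
cos(β/2)=0.056117, sin(β/2)=0.998424
d^3_{-3,2}: single k=5 term ⇒ +0.136378;  D = -0.136232-0.006313i
d^3_{-2,2}: k∈[4..5] ⇒ +0.015646 -0.990582 = -0.974936;  D = -0.362707-0.904955i
d^3_{-1,2}: k∈[3..4] ⇒ +0.001112 -0.176063 = -0.174951;  D = -0.120793+0.126558i
d^3_{0,2}: k∈[2..3] ⇒ +0.000054 -0.017140 = -0.017086;  D = +0.016138+0.005611i
d^3_{1,2}: k∈[1..2] ⇒ +0.000002 -0.001112 = -0.001111;  D = -0.000103-0.001106i
d^3_{2,2}: k∈[0..1] ⇒ +0.000000 -0.000049 = -0.000049;  D = -0.000043+0.000025i
d^3_{3,2}: single k=0 term ⇒ -0.000001;  D = +0.000001+0.000001i
Y_3^{m'}(θ=1.7497,φ=3.5224) and Σ D·Y over m':
  (-0.1362-0.0063i)·(-0.1651+0.3616i)  (-0.3627-0.9050i)·(-0.1275+0.1215i)  (-0.1208+0.1266i)·(+0.2485-0.0995i)  (+0.0161+0.0056i)·(+0.1887+0.0000i)  (-0.0001-0.0011i)·(-0.2485-0.0995i)  (-0.0000+0.0000i)·(-0.1275-0.1215i)  (+0.0000+0.0000i)·(+0.1651+0.3616i)
Y_3^2(R⁻¹ n̂) = +0.166529+0.067846i

Re=0.1665 Im=0.0678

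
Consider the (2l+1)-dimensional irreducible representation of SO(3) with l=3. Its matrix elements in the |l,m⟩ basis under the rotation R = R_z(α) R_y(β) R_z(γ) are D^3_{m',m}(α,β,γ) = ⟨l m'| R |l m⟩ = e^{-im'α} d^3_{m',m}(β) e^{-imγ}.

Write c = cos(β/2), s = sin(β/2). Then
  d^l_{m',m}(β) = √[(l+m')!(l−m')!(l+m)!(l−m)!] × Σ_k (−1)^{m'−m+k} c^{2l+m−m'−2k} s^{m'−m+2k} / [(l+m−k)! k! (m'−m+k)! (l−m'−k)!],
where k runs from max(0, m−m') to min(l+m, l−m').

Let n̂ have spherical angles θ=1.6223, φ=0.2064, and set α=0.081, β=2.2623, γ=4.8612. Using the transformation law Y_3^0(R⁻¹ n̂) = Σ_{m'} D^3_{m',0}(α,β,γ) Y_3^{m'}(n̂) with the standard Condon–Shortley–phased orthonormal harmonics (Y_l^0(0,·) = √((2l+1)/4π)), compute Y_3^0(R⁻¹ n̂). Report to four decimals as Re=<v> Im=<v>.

Re=0.0501 Im=0.0000

Need the full column D^3_{m',0} for m'=−3..3 at α=0.081, β=2.2623, γ=4.8612.
cos(β/2)=0.425619, sin(β/2)=0.904902
d^3_{-3,0}: single k=3 term ⇒ +0.255496;  D = +0.247990+0.061476i
d^3_{-2,0}: k∈[2..3] ⇒ +0.147180 -0.665289 = -0.518108;  D = -0.511325-0.083567i
d^3_{-1,0}: k∈[1..3] ⇒ +0.043782 -0.593719 +0.894583 = +0.344646;  D = +0.343516+0.027886i
d^3_{0,0}: k∈[0..3] ⇒ +0.005945 -0.241842 +1.093181 -0.549048 = +0.308236;  D = +0.308236+0.000000i
d^3_{1,0}: k∈[0..2] ⇒ -0.043782 +0.593719 -0.894583 = -0.344646;  D = -0.343516+0.027886i
d^3_{2,0}: k∈[0..1] ⇒ +0.147180 -0.665289 = -0.518108;  D = -0.511325+0.083567i
d^3_{3,0}: single k=0 term ⇒ -0.255496;  D = -0.247990+0.061476i
Y_3^{m'}(θ=1.6223,φ=0.2064) and Σ D·Y over m':
  (+0.2480+0.0615i)·(+0.3384-0.2412i)  (-0.5113-0.0836i)·(-0.0481+0.0211i)  (+0.3435+0.0279i)·(-0.3117+0.0653i)  (+0.3082+0.0000i)·(+0.0574+0.0000i)  (-0.3435+0.0279i)·(+0.3117+0.0653i)  (-0.5113+0.0836i)·(-0.0481-0.0211i)  (-0.2480+0.0615i)·(-0.3384-0.2412i)
Y_3^0(R⁻¹ n̂) = +0.050062+0.000000i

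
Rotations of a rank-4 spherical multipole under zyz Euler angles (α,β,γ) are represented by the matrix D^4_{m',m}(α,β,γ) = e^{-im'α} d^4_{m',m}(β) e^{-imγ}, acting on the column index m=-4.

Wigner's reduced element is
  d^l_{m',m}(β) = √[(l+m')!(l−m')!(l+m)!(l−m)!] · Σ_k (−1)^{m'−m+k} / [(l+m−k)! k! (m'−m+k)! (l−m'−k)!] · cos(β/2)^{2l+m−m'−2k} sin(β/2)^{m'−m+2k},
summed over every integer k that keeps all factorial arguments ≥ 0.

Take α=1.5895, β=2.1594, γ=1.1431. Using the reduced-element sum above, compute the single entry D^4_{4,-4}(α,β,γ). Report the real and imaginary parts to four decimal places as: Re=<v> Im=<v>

Split into d^4_{4,-4}(β=2.1594) × two z-phases.
Half-angle: c=0.471593, s=0.881816. N=√(40320·1·1·40320)=40320.000000
The bounds max(0,m−m')=0 and min(l+m,l−m')=0 give 1 term
  k=0: (−1)^8·40320.0000/(40320)·0.4716^0·0.8818^8 = +0.365616
d^4_{4,-4}(2.1594) = +0.365616
Phases: e^{-i·(4)·1.5895}=+0.997203-0.074745i, e^{-i·(-4)·1.1431}=-0.139532-0.990218i ⇒ D=-0.077933-0.357214i

Re=-0.0779 Im=-0.3572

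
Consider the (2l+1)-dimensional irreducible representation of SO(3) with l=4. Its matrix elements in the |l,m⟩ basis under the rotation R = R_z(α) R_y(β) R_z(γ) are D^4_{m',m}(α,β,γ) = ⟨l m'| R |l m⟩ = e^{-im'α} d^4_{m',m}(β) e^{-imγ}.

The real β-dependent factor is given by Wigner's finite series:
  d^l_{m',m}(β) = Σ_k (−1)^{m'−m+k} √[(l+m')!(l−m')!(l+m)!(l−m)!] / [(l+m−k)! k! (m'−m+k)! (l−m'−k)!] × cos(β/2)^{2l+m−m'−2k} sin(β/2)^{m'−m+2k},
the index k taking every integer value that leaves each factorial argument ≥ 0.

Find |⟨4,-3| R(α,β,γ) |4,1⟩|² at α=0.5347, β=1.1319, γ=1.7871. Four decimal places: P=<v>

P=0.1770

First d^4_{-3,1}(β=1.1319), then the phase factors e^{-i(-3)α} and e^{-i(1)γ}:
c=cos(1.1319/2)=0.844080, s=sin(1.1319/2)=0.536218; N=√[1·5040·120·6]=1904.940944
The bounds max(0,m−m')=4 and min(l+m,l−m')=5 give 2 terms
  k=4: (−1)^0·1904.9409/(144)·0.8441^4·0.5362^4 = +0.555160
  k=5: (−1)^1·1904.9409/(240)·0.8441^2·0.5362^6 = -0.134427
d^4_{-3,1}(1.1319) = +0.555160 -0.134427 = +0.420733
|D^4_{-3,1}|² = |d^4_{-3,1}(β)|² = (+0.420733)² = 0.177016 (the z-rotation phases have unit modulus)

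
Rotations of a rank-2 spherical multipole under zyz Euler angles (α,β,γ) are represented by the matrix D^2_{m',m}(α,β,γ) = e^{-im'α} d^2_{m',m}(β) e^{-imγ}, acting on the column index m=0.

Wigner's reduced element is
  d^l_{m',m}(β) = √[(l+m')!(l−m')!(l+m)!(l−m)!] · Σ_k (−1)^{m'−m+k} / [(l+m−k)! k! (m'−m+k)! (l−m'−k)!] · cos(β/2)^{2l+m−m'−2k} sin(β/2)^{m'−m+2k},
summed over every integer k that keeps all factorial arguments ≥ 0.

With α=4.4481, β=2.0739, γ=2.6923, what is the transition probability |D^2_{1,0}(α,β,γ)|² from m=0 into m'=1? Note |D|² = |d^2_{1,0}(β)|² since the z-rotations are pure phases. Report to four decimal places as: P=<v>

P=0.2676

Split into d^2_{1,0}(β=2.0739) × two z-phases.
Half-angle: c=0.508848, s=0.860856. N=√(6·1·2·2)=4.898979
The bounds max(0,m−m')=0 and min(l+m,l−m')=1 give 2 terms
  k=0: (−1)^1·4.8990/(2)·0.5088^3·0.8609^1 = -0.277825
  k=1: (−1)^2·4.8990/(2)·0.5088^1·0.8609^3 = +0.795162
d^2_{1,0}(2.0739) = -0.277825 +0.795162 = +0.517337
|D^2_{1,0}|² = |d^2_{1,0}(β)|² = (+0.517337)² = 0.267638 (the z-rotation phases have unit modulus)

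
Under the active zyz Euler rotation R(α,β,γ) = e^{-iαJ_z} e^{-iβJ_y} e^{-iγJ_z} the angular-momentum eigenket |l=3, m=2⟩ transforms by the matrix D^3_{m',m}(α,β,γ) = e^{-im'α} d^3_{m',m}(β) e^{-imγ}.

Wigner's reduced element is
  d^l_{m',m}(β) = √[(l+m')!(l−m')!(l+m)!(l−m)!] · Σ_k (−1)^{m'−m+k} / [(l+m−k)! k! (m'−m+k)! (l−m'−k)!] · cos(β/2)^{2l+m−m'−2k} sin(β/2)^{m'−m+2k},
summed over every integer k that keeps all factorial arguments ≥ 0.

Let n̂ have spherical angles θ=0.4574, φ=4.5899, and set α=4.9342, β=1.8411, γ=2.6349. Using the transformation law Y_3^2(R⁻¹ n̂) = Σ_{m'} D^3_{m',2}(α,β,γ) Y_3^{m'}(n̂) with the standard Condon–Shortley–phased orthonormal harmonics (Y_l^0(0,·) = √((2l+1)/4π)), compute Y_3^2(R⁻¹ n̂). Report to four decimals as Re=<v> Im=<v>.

Need the full column D^3_{m',2} for m'=−3..3 at α=4.9342, β=1.8411, γ=2.6349.
cos(β/2)=0.605382, sin(β/2)=0.795935
d^3_{-3,2}: single k=5 term ⇒ +0.473688;  D = -0.470927-0.051069i
d^3_{-2,2}: k∈[4..5] ⇒ +0.735427 -0.254252 = +0.481175;  D = -0.054634-0.478063i
d^3_{-1,2}: k∈[3..4] ⇒ +0.707541 -0.611529 = +0.096012;  D = +0.090656-0.031620i
d^3_{0,2}: k∈[2..3] ⇒ +0.466053 -0.805620 = -0.339567;  D = -0.179628-0.288166i
d^3_{1,2}: k∈[1..2] ⇒ +0.204657 -0.707541 = -0.502884;  D = +0.357782-0.353390i
d^3_{2,2}: k∈[0..1] ⇒ +0.049224 -0.425446 = -0.376222;  D = +0.316789+0.202946i
d^3_{3,2}: single k=0 term ⇒ -0.158527;  D = -0.054053+0.149027i
Y_3^{m'}(θ=0.4574,φ=4.5899) and Σ D·Y over m':
  (-0.4709-0.0511i)·(+0.0129-0.0335i)  (-0.0546-0.4781i)·(-0.1735-0.0434i)  (+0.0907-0.0316i)·(-0.0527+0.4285i)  (-0.1796-0.2882i)·(+0.3431+0.0000i)  (+0.3578-0.3534i)·(+0.0527+0.4285i)  (+0.3168+0.2029i)·(-0.1735+0.0434i)  (-0.0541+0.1490i)·(-0.0129-0.0335i)
Y_3^2(R⁻¹ n̂) = +0.040309+0.155152i

Re=0.0403 Im=0.1552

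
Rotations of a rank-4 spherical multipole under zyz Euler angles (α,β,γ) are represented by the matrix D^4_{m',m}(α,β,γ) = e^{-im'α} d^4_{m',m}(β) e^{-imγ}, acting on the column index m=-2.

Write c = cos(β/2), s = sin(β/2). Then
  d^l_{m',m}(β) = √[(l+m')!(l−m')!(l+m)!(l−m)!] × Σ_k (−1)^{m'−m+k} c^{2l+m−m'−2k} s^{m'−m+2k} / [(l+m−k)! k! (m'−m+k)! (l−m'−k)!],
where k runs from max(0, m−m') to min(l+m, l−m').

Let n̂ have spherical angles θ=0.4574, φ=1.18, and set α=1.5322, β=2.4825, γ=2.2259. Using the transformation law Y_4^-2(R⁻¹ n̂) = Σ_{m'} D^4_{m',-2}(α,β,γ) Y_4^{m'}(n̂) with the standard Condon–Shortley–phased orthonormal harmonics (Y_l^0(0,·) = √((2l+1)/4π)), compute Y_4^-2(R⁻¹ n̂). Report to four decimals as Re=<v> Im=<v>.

Need the full column D^4_{m',-2} for m'=−4..4 at α=1.5322, β=2.4825, γ=2.2259.
cos(β/2)=0.323614, sin(β/2)=0.946189
d^4_{-4,-2}: single k=2 term ⇒ +0.005441;  D = -0.002194-0.004979i
d^4_{-3,-2}: k∈[1..2] ⇒ +0.001316 -0.033749 = -0.032433;  D = +0.030162-0.011921i
d^4_{-2,-2}: k∈[0..2] ⇒ +0.000120 -0.012340 +0.131860 = +0.119640;  D = +0.039648+0.112880i
d^4_{-1,-2}: k∈[0..2] ⇒ -0.001492 +0.063779 -0.363485 = -0.301198;  D = -0.287818+0.088776i
d^4_{0,-2}: k∈[0..2] ⇒ +0.009755 -0.222387 +0.712924 = +0.500292;  D = -0.128900-0.483401i
d^4_{1,-2}: k∈[0..2] ⇒ -0.042519 +0.545227 -0.932201 = -0.429493;  D = +0.418953-0.094563i
d^4_{2,-2}: k∈[0..2] ⇒ +0.131860 -0.901786 +0.642427 = -0.127499;  D = -0.023252-0.125361i
d^4_{3,-2}: k∈[0..1] ⇒ -0.288507 +0.822124 = +0.533617;  D = +0.528032-0.076998i
d^4_{4,-2}: single k=0 term ⇒ +0.397650;  D = -0.042153-0.395410i
Y_4^{m'}(θ=0.4574,φ=1.18) and Σ D·Y over m':
  (-0.0022-0.0050i)·(+0.0001+0.0168i)  (+0.0302-0.0119i)·(-0.0891+0.0375i)  (+0.0396+0.1129i)·(-0.2146-0.2130i)  (-0.2878+0.0888i)·(+0.1881-0.4567i)  (-0.1289-0.4834i)·(+0.1619+0.0000i)  (+0.4190-0.0946i)·(-0.1881-0.4567i)  (-0.0233-0.1254i)·(-0.2146+0.2130i)  (+0.5280-0.0770i)·(+0.0891+0.0375i)  (-0.0422-0.3954i)·(+0.0001-0.0168i)
Y_4^-2(R⁻¹ n̂) = -0.068108-0.098595i

Re=-0.0681 Im=-0.0986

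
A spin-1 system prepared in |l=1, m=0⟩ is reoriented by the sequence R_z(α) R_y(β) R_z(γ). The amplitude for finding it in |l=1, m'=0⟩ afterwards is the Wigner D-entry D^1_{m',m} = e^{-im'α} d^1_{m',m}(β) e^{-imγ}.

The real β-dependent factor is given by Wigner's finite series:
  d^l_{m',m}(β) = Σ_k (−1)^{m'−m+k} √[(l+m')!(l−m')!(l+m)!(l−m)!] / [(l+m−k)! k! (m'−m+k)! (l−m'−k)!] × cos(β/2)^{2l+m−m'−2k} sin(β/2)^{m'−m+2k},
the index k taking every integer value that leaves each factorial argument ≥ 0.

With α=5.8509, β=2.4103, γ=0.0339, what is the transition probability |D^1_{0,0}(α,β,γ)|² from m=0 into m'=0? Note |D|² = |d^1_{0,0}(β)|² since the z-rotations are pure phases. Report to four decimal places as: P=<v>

P=0.5540

D^1_{0,0}(5.8509,2.4103,0.0339) = e^{-i·0·5.8509}·d^1_{0,0}(2.4103)·e^{-i·0·0.0339}. Compute d first:
c=cos(2.4103/2)=0.357553, s=sin(2.4103/2)=0.933893; N=√[1·1·1·1]=1.000000
k∈{0,1} keeps every argument non-negative
  k=0: (−1)^0·1.0000/(1)·0.3576^2·0.9339^0 = +0.127844
  k=1: (−1)^1·1.0000/(1)·0.3576^0·0.9339^2 = -0.872156
d^1_{0,0}(2.4103) = +0.127844 -0.872156 = -0.744312
|D^1_{0,0}|² = |d^1_{0,0}(β)|² = (-0.744312)² = 0.554000 (the z-rotation phases have unit modulus)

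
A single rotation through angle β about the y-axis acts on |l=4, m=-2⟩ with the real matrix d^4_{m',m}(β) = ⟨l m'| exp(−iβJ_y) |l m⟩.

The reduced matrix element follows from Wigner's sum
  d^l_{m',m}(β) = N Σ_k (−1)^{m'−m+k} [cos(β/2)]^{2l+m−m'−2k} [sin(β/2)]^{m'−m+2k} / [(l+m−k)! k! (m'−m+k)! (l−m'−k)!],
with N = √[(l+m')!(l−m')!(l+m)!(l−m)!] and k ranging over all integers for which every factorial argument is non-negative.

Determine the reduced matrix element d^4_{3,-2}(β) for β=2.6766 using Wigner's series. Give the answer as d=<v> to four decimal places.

d=0.5925

d^4_{3,-2}(β=2.6766) via Wigner's sum:
c=cos(2.6766/2)=0.230407, s=sin(2.6766/2)=0.973094; N=√[5040·1·2·720]=2693.993318
k: max(0,(-2)−(3))=0 … min(4+(-2),4−(3))=1
  k=0: (−1)^5·2693.9933/(240)·0.2304^3·0.9731^5 = -0.119798
  k=1: (−1)^6·2693.9933/(720)·0.2304^1·0.9731^7 = +0.712270
d^4_{3,-2}(2.6766) = -0.119798 +0.712270 = +0.592472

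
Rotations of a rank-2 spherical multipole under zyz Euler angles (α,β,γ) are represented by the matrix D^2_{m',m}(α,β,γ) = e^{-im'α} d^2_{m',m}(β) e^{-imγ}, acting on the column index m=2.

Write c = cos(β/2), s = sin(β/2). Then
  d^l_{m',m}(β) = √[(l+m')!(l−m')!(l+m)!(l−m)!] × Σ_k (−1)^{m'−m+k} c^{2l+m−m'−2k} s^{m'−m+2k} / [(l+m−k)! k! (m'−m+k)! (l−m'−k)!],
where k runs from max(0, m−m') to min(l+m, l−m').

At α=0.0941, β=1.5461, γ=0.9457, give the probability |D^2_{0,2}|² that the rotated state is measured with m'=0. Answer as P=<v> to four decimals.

P=0.3745

Split into d^2_{0,2}(β=1.5461) × two z-phases.
Half-angle: c=0.715784, s=0.698322. N=√(2·2·24·1)=9.797959
k: max(0,(2)−(0))=2 … min(2+(2),2−(0))=2
  k=2: (−1)^0·9.7980/(4)·0.7158^2·0.6983^2 = +0.611999
d^2_{0,2}(1.5461) = +0.611999
|D^2_{0,2}|² = |d^2_{0,2}(β)|² = (+0.611999)² = 0.374543 (the z-rotation phases have unit modulus)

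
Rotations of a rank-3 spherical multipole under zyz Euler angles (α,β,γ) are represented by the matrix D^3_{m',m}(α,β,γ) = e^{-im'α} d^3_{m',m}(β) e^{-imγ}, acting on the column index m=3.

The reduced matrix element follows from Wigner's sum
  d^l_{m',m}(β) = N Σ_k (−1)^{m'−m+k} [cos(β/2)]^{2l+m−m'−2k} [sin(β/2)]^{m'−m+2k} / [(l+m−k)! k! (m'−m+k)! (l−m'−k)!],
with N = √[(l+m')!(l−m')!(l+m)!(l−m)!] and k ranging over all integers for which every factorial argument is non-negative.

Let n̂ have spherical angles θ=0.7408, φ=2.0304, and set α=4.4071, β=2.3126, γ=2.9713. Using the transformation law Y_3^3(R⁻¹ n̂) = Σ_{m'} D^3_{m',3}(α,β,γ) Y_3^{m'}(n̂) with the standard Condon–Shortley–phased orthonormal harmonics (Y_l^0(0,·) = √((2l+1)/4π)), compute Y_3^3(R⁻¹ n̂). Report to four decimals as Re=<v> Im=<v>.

Need the full column D^3_{m',3} for m'=−3..3 at α=4.4071, β=2.3126, γ=2.9713.
cos(β/2)=0.402729, sin(β/2)=0.915319
d^3_{-3,3}: single k=6 term ⇒ +0.588079;  D = -0.231708-0.540507i
d^3_{-2,3}: single k=5 term ⇒ +0.633799;  D = +0.630652-0.063085i
d^3_{-1,3}: single k=4 term ⇒ +0.440922;  D = -0.090011+0.431637i
d^3_{0,3}: single k=3 term ⇒ +0.224012;  D = -0.195409-0.109529i
d^3_{1,3}: single k=2 term ⇒ +0.085358;  D = +0.062185-0.058472i
d^3_{2,3}: single k=1 term ⇒ +0.023753;  D = +0.010317+0.021395i
d^3_{3,3}: single k=0 term ⇒ +0.004267;  D = -0.004222+0.000612i
Y_3^{m'}(θ=0.7408,φ=2.0304) and Σ D·Y over m':
  (-0.2317-0.5405i)·(+0.1259+0.0245i)  (+0.6307-0.0631i)·(-0.2083+0.2731i)  (-0.0900+0.4316i)·(-0.1667-0.3367i)  (-0.1954-0.1095i)·(-0.0764+0.0000i)  (+0.0622-0.0585i)·(+0.1667-0.3367i)  (+0.0103+0.0214i)·(-0.2083-0.2731i)  (-0.0042+0.0006i)·(-0.1259+0.0245i)
Y_3^3(R⁻¹ n̂) = +0.040076+0.040258i

Re=0.0401 Im=0.0403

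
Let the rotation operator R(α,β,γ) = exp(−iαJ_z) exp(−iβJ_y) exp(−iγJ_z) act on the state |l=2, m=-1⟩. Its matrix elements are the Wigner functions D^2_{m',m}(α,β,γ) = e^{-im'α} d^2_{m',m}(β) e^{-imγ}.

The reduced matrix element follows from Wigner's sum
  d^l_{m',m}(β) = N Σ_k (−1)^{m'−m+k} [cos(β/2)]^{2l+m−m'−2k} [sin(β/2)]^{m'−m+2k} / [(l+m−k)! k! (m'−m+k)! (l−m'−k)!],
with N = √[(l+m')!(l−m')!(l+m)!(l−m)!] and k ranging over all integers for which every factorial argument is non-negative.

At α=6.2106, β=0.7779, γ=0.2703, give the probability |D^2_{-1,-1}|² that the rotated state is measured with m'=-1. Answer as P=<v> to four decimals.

P=0.1323

First d^2_{-1,-1}(β=0.7779), then the phase factors e^{-i(-1)α} and e^{-i(-1)γ}:
With c≡cos(β/2)=0.925308 and s≡sin(β/2)=0.379217, N=[1·6·1·6]^{1/2}=6.000000
k∈{0,1} keeps every argument non-negative
  k=0: (−1)^0·6.0000/(6)·0.9253^4·0.3792^0 = +0.733069
  k=1: (−1)^1·6.0000/(2)·0.9253^2·0.3792^2 = -0.369377
d^2_{-1,-1}(0.7779) = +0.733069 -0.369377 = +0.363692
|D^2_{-1,-1}|² = |d^2_{-1,-1}(β)|² = (+0.363692)² = 0.132272 (the z-rotation phases have unit modulus)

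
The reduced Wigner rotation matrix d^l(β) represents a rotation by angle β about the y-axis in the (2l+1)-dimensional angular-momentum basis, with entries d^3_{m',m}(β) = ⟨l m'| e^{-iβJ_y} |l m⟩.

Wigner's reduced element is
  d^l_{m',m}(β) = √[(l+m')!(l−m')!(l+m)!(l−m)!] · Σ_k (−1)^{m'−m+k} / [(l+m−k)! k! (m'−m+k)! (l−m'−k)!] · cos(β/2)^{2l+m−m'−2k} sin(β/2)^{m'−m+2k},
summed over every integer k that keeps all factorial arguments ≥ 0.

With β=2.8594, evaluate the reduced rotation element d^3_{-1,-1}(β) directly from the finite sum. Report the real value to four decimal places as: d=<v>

d=0.1110

d^3_{-1,-1}(β=2.8594) via Wigner's sum:
c=cos(2.8594/2)=0.140629, s=sin(2.8594/2)=0.990062; N=√[2·24·2·24]=48.000000
The bounds max(0,m−m')=0 and min(l+m,l−m')=2 give 3 terms
  k=0: (−1)^0·48.0000/(48)·0.1406^6·0.9901^0 = +0.000008
  k=1: (−1)^1·48.0000/(6)·0.1406^4·0.9901^2 = -0.003067
  k=2: (−1)^2·48.0000/(8)·0.1406^2·0.9901^4 = +0.114012
d^3_{-1,-1}(2.8594) = +0.000008 -0.003067 +0.114012 = +0.110952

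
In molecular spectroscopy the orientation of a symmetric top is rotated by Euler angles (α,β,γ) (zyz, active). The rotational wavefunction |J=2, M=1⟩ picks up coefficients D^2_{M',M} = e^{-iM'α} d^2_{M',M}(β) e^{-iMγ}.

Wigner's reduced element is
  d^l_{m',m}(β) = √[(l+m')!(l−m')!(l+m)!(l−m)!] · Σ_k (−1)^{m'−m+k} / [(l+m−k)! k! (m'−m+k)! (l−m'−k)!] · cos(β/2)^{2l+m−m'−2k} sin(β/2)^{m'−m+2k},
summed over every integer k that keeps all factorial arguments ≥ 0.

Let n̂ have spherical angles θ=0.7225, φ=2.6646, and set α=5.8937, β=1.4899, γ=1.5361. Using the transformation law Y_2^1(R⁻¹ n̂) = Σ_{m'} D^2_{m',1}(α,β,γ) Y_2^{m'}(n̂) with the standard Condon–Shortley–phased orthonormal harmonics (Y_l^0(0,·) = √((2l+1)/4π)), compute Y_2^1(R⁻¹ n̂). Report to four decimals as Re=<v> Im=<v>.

Need the full column D^2_{m',1} for m'=−2..2 at α=5.8937, β=1.4899, γ=1.5361.
cos(β/2)=0.735122, sin(β/2)=0.677935
d^2_{-2,1}: single k=3 term ⇒ +0.458093;  D = -0.310330-0.336964i
d^2_{-1,1}: k∈[2..3] ⇒ +0.745103 -0.211228 = +0.533874;  D = -0.185464-0.500624i
d^2_{0,1}: k∈[1..2] ⇒ +0.659693 -0.561047 = +0.098646;  D = +0.003422-0.098586i
d^2_{1,1}: k∈[0..1] ⇒ +0.292037 -0.745103 = -0.453066;  D = -0.186471+0.412913i
d^2_{2,1}: single k=0 term ⇒ -0.538637;  D = -0.391487+0.369956i
Y_2^{m'}(θ=0.7225,φ=2.6646) and Σ D·Y over m':
  (-0.3103-0.3370i)·(+0.0977+0.1378i)  (-0.1855-0.5006i)·(-0.3404-0.1759i)  (+0.0034-0.0986i)·(+0.2171+0.0000i)  (-0.1865+0.4129i)·(+0.3404-0.1759i)  (-0.3915+0.3700i)·(+0.0977-0.1378i)
Y_2^1(R⁻¹ n̂) = +0.013800+0.369456i

Re=0.0138 Im=0.3695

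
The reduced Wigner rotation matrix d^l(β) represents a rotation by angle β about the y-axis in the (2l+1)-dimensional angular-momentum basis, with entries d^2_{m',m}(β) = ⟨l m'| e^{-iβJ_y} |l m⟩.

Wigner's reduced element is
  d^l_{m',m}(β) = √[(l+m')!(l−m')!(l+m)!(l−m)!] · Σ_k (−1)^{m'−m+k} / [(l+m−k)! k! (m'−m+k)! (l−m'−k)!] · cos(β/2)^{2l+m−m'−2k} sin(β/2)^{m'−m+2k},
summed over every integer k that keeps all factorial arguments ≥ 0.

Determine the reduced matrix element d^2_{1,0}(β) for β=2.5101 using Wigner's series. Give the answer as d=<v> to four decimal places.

d^2_{1,0}(β=2.5101) via Wigner's sum:
Half-angle: c=0.310526, s=0.950565. N=√(6·1·2·2)=4.898979
Admissible k: 0..1 (factorial args all ≥0)
  k=0: (−1)^1·4.8990/(2)·0.3105^3·0.9506^1 = -0.069719
  k=1: (−1)^2·4.8990/(2)·0.3105^1·0.9506^3 = +0.653309
d^2_{1,0}(2.5101) = -0.069719 +0.653309 = +0.583590

d=0.5836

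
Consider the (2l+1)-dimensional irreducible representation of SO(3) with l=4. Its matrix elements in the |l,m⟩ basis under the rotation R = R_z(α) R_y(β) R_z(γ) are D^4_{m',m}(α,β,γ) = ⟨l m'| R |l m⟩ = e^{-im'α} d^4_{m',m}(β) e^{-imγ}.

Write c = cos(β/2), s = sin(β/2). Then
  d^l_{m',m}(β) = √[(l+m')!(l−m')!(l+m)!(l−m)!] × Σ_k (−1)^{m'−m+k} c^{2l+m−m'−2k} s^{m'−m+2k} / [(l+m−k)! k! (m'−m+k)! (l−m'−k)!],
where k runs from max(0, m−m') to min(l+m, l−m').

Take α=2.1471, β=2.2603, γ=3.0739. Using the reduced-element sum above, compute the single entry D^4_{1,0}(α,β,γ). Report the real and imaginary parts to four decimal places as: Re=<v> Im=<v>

D^4_{1,0}(2.1471,2.2603,3.0739) = e^{-i·1·2.1471}·d^4_{1,0}(2.2603)·e^{-i·0·3.0739}. Compute d first:
With c≡cos(β/2)=0.426524 and s≡sin(β/2)=0.904476, N=[120·6·24·24]^{1/2}=643.987578
The bounds max(0,m−m')=0 and min(l+m,l−m')=3 give 4 terms
  k=0: (−1)^1·643.9876/(144)·0.4265^7·0.9045^1 = -0.010388
  k=1: (−1)^2·643.9876/(24)·0.4265^5·0.9045^3 = +0.280269
  k=2: (−1)^3·643.9876/(24)·0.4265^3·0.9045^5 = -1.260326
  k=3: (−1)^4·643.9876/(144)·0.4265^1·0.9045^7 = +0.944580
d^4_{1,0}(2.2603) = -0.010388 +0.280269 -1.260326 +0.944580 = -0.045864
Attach z-rotation phases: D = e^{-i(1)(2.1471)}·(-0.045864)·e^{-i(0)(3.0739)} = +0.024993+0.038456i

Re=0.0250 Im=0.0385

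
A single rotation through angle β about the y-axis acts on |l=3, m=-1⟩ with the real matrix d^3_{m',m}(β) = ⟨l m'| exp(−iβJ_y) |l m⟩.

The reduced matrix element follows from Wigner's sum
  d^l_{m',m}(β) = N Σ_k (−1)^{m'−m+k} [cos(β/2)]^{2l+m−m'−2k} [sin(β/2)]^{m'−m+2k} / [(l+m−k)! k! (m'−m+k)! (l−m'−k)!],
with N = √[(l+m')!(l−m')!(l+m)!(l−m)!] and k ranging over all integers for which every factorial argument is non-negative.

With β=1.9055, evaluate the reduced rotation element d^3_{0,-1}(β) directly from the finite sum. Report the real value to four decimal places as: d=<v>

d^3_{0,-1}(β=1.9055) via Wigner's sum:
Half-angle: c=0.579444, s=0.815012. N=√(6·6·2·24)=41.569219
k: max(0,(-1)−(0))=0 … min(3+(-1),3−(0))=2
  k=0: (−1)^1·41.5692/(12)·0.5794^5·0.8150^1 = -0.184422
  k=1: (−1)^2·41.5692/(4)·0.5794^3·0.8150^3 = +1.094557
  k=2: (−1)^3·41.5692/(12)·0.5794^1·0.8150^5 = -0.721809
d^3_{0,-1}(1.9055) = -0.184422 +1.094557 -0.721809 = +0.188326

d=0.1883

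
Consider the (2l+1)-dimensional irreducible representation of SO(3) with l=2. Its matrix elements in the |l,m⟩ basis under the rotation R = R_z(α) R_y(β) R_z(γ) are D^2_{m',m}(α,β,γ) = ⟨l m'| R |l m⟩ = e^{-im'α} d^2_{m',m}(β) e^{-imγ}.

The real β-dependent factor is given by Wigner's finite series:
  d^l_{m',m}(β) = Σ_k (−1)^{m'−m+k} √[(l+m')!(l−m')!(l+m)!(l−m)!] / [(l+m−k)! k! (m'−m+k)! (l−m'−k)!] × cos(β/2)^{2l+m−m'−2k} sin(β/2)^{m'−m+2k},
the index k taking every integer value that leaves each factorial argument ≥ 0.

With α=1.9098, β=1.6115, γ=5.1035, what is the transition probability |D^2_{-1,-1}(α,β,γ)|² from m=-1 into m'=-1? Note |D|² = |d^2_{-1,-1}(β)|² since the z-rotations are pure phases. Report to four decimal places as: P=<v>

P=0.2690

D^2_{-1,-1}(1.9098,1.6115,5.1035) = e^{-i·-1·1.9098}·d^2_{-1,-1}(1.6115)·e^{-i·-1·5.1035}. Compute d first:
With c≡cos(β/2)=0.692570 and s≡sin(β/2)=0.721350, N=[1·6·1·6]^{1/2}=6.000000
k∈{0,1} keeps every argument non-negative
  k=0: (−1)^0·6.0000/(6)·0.6926^4·0.7214^0 = +0.230068
  k=1: (−1)^1·6.0000/(2)·0.6926^2·0.7214^2 = -0.748758
d^2_{-1,-1}(1.6115) = +0.230068 -0.748758 = -0.518690
|D^2_{-1,-1}|² = |d^2_{-1,-1}(β)|² = (-0.518690)² = 0.269040 (the z-rotation phases have unit modulus)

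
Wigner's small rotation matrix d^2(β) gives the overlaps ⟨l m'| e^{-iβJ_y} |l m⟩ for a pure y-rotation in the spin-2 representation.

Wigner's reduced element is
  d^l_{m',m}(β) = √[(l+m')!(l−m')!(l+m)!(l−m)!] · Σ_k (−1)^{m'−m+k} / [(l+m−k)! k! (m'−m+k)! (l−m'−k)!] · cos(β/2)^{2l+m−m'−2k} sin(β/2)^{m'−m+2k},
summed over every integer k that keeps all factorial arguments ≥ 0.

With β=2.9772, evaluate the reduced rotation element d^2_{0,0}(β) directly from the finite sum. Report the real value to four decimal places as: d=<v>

d^2_{0,0}(β=2.9772) via Wigner's sum:
c=cos(2.9772/2)=0.082104, s=sin(2.9772/2)=0.996624; N=√[2·2·2·2]=4.000000
k: max(0,(0)−(0))=0 … min(2+(0),2−(0))=2
  k=0: (−1)^0·4.0000/(4)·0.0821^4·0.9966^0 = +0.000045
  k=1: (−1)^1·4.0000/(1)·0.0821^2·0.9966^2 = -0.026782
  k=2: (−1)^2·4.0000/(4)·0.0821^0·0.9966^4 = +0.986563
d^2_{0,0}(2.9772) = +0.000045 -0.026782 +0.986563 = +0.959826

d=0.9598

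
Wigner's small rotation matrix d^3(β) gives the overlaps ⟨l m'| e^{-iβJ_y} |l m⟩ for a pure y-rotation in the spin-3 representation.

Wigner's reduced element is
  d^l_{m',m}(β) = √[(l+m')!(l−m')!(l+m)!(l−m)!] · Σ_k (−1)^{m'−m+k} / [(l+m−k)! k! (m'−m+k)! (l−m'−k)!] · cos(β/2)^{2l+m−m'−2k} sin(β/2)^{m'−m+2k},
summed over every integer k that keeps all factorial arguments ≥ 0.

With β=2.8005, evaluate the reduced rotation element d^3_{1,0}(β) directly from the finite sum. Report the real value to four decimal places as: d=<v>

d^3_{1,0}(β=2.8005) via Wigner's sum:
Half-angle: c=0.169721, s=0.985492. N=√(24·2·6·6)=41.569219
k: max(0,(0)−(1))=0 … min(3+(0),3−(1))=2
  k=0: (−1)^1·41.5692/(12)·0.1697^5·0.9855^1 = -0.000481
  k=1: (−1)^2·41.5692/(4)·0.1697^3·0.9855^3 = +0.048627
  k=2: (−1)^3·41.5692/(12)·0.1697^1·0.9855^5 = -0.546502
d^3_{1,0}(2.8005) = -0.000481 +0.048627 -0.546502 = -0.498356

d=-0.4984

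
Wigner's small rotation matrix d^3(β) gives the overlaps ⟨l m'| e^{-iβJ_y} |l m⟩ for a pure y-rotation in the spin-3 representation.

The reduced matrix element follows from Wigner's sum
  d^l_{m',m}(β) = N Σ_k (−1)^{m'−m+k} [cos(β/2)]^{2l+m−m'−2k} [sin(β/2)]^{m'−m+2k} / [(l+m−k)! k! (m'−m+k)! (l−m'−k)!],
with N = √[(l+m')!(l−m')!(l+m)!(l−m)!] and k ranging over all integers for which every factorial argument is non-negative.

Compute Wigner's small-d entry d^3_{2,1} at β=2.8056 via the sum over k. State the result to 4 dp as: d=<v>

d=0.0279

d^3_{2,1}(β=2.8056) via Wigner's sum:
c=cos(2.8056/2)=0.167207, s=sin(2.8056/2)=0.985922; N=√[120·1·24·2]=75.894664
k∈{0,1} keeps every argument non-negative
  k=0: (−1)^1·75.8947/(24)·0.1672^5·0.9859^1 = -0.000407
  k=1: (−1)^2·75.8947/(12)·0.1672^3·0.9859^3 = +0.028335
d^3_{2,1}(2.8056) = -0.000407 +0.028335 = +0.027927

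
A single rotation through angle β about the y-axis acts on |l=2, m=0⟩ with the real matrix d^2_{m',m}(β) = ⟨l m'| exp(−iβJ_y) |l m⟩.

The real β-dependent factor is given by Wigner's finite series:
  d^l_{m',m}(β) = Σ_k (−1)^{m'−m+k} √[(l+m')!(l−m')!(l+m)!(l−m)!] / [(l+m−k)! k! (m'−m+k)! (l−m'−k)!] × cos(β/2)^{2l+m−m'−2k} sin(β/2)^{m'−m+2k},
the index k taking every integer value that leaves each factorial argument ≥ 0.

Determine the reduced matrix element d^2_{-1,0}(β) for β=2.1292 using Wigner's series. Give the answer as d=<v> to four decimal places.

d=-0.5503

d^2_{-1,0}(β=2.1292) via Wigner's sum:
c=cos(2.1292/2)=0.484854, s=sin(2.1292/2)=0.874595; N=√[1·6·2·2]=4.898979
Admissible k: 1..2 (factorial args all ≥0)
  k=1: (−1)^0·4.8990/(2)·0.4849^3·0.8746^1 = +0.244183
  k=2: (−1)^1·4.8990/(2)·0.4849^1·0.8746^3 = -0.794525
d^2_{-1,0}(2.1292) = +0.244183 -0.794525 = -0.550342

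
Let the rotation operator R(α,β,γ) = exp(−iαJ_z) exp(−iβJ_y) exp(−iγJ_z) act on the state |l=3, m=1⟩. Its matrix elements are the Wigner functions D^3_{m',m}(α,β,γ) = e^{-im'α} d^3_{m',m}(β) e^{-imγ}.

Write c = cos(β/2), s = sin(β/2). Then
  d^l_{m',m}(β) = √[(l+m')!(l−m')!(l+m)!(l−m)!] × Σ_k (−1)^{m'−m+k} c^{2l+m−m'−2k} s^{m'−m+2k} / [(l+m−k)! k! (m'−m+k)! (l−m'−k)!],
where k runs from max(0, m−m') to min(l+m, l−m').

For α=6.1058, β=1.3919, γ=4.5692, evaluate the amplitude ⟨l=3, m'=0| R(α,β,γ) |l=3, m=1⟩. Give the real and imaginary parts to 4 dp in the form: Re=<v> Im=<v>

Re=0.0512 Im=-0.3550

D^3_{0,1}(6.1058,1.3919,4.5692) = e^{-i·0·6.1058}·d^3_{0,1}(1.3919)·e^{-i·1·4.5692}. Compute d first:
Half-angle: c=0.767445, s=0.641115. N=√(6·6·24·2)=41.569219
The bounds max(0,m−m')=1 and min(l+m,l−m')=3 give 3 terms
  k=1: (−1)^0·41.5692/(12)·0.7674^5·0.6411^1 = +0.591238
  k=2: (−1)^1·41.5692/(4)·0.7674^3·0.6411^3 = -1.237830
  k=3: (−1)^2·41.5692/(12)·0.7674^1·0.6411^5 = +0.287950
d^3_{0,1}(1.3919) = +0.591238 -1.237830 +0.287950 = -0.358642
D = (+1.000000+0.000000i)·(-0.358642)·(-0.142700+0.989766i) = +0.051178-0.354971i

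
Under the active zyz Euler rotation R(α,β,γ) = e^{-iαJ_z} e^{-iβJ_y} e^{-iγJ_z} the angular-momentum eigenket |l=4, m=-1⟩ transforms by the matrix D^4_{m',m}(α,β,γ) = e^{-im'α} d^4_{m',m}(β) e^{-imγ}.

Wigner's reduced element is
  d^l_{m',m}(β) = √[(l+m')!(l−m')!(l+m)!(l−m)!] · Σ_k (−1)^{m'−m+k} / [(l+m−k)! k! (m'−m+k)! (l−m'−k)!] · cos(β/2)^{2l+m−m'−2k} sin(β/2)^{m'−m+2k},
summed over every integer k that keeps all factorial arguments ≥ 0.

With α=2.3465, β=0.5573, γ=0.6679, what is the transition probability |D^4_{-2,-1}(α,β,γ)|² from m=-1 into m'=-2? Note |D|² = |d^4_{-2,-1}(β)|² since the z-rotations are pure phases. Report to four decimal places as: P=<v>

P=0.2951

Split into d^4_{-2,-1}(β=0.5573) × two z-phases.
Half-angle: c=0.961428, s=0.275058. N=√(2·720·6·120)=1018.233765
The bounds max(0,m−m')=1 and min(l+m,l−m')=3 give 3 terms
  k=1: (−1)^0·1018.2338/(240)·0.9614^7·0.2751^1 = +0.886088
  k=2: (−1)^1·1018.2338/(48)·0.9614^5·0.2751^3 = -0.362629
  k=3: (−1)^2·1018.2338/(72)·0.9614^3·0.2751^5 = +0.019787
d^4_{-2,-1}(0.5573) = +0.886088 -0.362629 +0.019787 = +0.543246
|D^4_{-2,-1}|² = |d^4_{-2,-1}(β)|² = (+0.543246)² = 0.295117 (the z-rotation phases have unit modulus)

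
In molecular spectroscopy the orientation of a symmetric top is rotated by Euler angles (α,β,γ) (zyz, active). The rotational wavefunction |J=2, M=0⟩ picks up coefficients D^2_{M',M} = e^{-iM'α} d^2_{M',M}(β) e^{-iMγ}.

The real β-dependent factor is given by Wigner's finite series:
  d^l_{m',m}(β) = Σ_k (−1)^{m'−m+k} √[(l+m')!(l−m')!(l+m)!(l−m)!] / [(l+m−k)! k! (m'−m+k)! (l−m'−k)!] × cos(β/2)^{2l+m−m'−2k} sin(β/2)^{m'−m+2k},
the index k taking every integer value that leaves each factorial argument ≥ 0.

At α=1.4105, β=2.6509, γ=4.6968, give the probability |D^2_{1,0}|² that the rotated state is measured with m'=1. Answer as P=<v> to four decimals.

Split into d^2_{1,0}(β=2.6509) × two z-phases.
With c≡cos(β/2)=0.242892 and s≡sin(β/2)=0.970053, N=[6·1·2·2]^{1/2}=4.898979
k∈{0,1} keeps every argument non-negative
  k=0: (−1)^1·4.8990/(2)·0.2429^3·0.9701^1 = -0.034050
  k=1: (−1)^2·4.8990/(2)·0.2429^1·0.9701^3 = +0.543095
d^2_{1,0}(2.6509) = -0.034050 +0.543095 = +0.509046
|D^2_{1,0}|² = |d^2_{1,0}(β)|² = (+0.509046)² = 0.259128 (the z-rotation phases have unit modulus)

P=0.2591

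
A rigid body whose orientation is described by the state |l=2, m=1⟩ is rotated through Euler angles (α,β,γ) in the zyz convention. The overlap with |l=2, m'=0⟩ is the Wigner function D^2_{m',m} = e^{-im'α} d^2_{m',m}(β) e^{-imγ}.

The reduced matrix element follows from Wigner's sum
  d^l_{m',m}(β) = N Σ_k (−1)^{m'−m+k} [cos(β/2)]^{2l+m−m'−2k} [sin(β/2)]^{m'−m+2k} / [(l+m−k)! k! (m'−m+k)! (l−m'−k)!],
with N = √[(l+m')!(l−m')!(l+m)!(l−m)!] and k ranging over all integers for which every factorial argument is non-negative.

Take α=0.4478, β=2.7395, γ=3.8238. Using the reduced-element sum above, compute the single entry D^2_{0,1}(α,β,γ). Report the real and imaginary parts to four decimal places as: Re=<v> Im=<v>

Re=0.3424 Im=-0.2781

Split into d^2_{0,1}(β=2.7395) × two z-phases.
Half-angle: c=0.199695, s=0.979858. N=√(2·2·6·1)=4.898979
Admissible k: 1..2 (factorial args all ≥0)
  k=1: (−1)^0·4.8990/(2)·0.1997^3·0.9799^1 = +0.019113
  k=2: (−1)^1·4.8990/(2)·0.1997^1·0.9799^3 = -0.460184
d^2_{0,1}(2.7395) = +0.019113 -0.460184 = -0.441071
D = (+1.000000+0.000000i)·(-0.441071)·(-0.776183+0.630508i) = +0.342352-0.278099i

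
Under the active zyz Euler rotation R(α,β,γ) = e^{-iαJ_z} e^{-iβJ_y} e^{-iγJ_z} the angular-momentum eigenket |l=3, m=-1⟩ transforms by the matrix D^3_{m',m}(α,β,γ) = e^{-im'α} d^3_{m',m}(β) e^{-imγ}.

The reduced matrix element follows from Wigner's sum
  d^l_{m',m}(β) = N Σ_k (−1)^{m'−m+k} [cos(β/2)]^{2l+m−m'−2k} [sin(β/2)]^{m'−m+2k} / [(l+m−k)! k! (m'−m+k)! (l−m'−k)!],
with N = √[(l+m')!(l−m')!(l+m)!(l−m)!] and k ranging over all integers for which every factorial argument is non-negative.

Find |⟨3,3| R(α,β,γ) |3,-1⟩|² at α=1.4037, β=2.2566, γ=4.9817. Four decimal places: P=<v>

P=0.2243

Split into d^3_{3,-1}(β=2.2566) × two z-phases.
Half-angle: c=0.428197, s=0.903686. N=√(720·1·2·24)=185.903201
k: max(0,(-1)−(3))=0 … min(3+(-1),3−(3))=0
  k=0: (−1)^4·185.9032/(48)·0.4282^2·0.9037^4 = +0.473589
d^3_{3,-1}(2.2566) = +0.473589
|D^3_{3,-1}|² = |d^3_{3,-1}(β)|² = (+0.473589)² = 0.224287 (the z-rotation phases have unit modulus)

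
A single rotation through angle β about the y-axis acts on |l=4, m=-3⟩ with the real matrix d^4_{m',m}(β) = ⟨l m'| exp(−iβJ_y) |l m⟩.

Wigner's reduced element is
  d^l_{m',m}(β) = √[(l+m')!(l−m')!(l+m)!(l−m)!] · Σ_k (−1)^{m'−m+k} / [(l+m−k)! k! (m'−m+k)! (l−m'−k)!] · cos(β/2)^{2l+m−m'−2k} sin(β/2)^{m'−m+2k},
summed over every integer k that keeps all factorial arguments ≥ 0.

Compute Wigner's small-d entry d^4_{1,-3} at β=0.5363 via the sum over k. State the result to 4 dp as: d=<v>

d^4_{1,-3}(β=0.5363) via Wigner's sum:
With c≡cos(β/2)=0.964263 and s≡sin(β/2)=0.264948, N=[120·6·1·5040]^{1/2}=1904.940944
k∈{0,1} keeps every argument non-negative
  k=0: (−1)^4·1904.9409/(144)·0.9643^4·0.2649^4 = +0.056356
  k=1: (−1)^5·1904.9409/(240)·0.9643^2·0.2649^6 = -0.002553
d^4_{1,-3}(0.5363) = +0.056356 -0.002553 = +0.053804

d=0.0538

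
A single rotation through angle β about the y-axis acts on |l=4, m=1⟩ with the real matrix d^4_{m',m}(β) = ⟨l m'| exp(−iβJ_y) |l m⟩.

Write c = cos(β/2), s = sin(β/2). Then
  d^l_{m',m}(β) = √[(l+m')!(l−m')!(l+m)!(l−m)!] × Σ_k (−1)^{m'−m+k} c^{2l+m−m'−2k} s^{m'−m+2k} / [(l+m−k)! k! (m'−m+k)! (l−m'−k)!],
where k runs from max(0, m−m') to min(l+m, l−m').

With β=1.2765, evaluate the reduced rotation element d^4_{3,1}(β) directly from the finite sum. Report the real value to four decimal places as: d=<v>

d=0.0626

d^4_{3,1}(β=1.2765) via Wigner's sum:
Half-angle: c=0.803140, s=0.595791. N=√(5040·1·120·6)=1904.940944
k: max(0,(1)−(3))=0 … min(4+(1),4−(3))=1
  k=0: (−1)^2·1904.9409/(240)·0.8031^6·0.5958^2 = +0.756144
  k=1: (−1)^3·1904.9409/(144)·0.8031^4·0.5958^4 = -0.693519
d^4_{3,1}(1.2765) = +0.756144 -0.693519 = +0.062624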